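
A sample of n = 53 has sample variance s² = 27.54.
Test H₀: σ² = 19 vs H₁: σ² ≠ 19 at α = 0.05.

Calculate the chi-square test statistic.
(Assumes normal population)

df = n - 1 = 52
χ² = (n-1)s²/σ₀² = 52×27.54/19 = 75.3726
Critical values: χ²_{0.975,52} = 33.968, χ²_{0.025,52} = 73.810
Rejection region: χ² < 33.968 or χ² > 73.810
Decision: reject H₀

Answer: χ² = 75.3726, reject H₀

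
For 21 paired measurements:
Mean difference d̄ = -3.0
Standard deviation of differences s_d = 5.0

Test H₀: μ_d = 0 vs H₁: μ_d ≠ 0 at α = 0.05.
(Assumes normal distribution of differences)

Answer: t = -2.7495, reject H₀

Derivation:
df = n - 1 = 20
SE = s_d/√n = 5.0/√21 = 1.0911
t = d̄/SE = -3.0/1.0911 = -2.7495
Critical value: t_{0.025,20} = ±2.086
p-value ≈ 0.0124
Decision: reject H₀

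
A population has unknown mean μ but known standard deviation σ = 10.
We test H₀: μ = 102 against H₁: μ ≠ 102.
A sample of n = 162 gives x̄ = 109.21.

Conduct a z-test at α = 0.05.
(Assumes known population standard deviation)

Answer: z = 9.1765, reject H₀

Derivation:
Standard error: SE = σ/√n = 10/√162 = 0.7857
z-statistic: z = (x̄ - μ₀)/SE = (109.21 - 102)/0.7857 = 9.1765
Critical value: ±1.960
p-value < 0.0001
Decision: reject H₀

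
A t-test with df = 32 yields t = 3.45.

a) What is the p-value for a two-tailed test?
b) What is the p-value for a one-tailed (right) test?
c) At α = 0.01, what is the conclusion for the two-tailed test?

Answer: a) 0.0016, b) 0.0008, c) reject H₀

Derivation:
Using t-distribution with df = 32:
a) Two-tailed: p = 2×P(T > 3.45) = 0.0016
b) One-tailed: p = P(T > 3.45) = 0.0008
c) 0.0016 < 0.01, reject H₀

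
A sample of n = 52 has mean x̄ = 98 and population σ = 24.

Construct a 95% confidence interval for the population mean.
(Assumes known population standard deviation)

Answer: (91.4767, 104.5233)

Derivation:
Confidence level: 95%, α = 0.05
z_0.025 = 1.960
SE = σ/√n = 24/√52 = 3.3282
Margin of error = 1.960 × 3.3282 = 6.5233
CI: x̄ ± margin = 98 ± 6.5233
CI: (91.4767, 104.5233)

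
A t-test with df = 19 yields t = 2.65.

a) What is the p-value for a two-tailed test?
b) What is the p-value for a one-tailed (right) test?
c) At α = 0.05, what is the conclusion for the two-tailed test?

Using t-distribution with df = 19:
a) Two-tailed: p = 2×P(T > 2.65) = 0.0158
b) One-tailed: p = P(T > 2.65) = 0.0079
c) 0.0158 < 0.05, reject H₀

Answer: a) 0.0158, b) 0.0079, c) reject H₀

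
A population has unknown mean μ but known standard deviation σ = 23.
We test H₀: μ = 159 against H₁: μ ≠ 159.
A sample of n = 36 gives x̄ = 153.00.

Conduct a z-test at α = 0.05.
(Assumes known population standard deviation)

Standard error: SE = σ/√n = 23/√36 = 3.8333
z-statistic: z = (x̄ - μ₀)/SE = (153.00 - 159)/3.8333 = -1.5652
Critical value: ±1.960
p-value = 0.1175
Decision: fail to reject H₀

Answer: z = -1.5652, fail to reject H₀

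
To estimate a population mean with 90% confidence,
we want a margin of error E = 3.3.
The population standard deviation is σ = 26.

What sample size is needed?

Answer: n = 168

Derivation:
z_0.05 = 1.645
n = (z×σ/E)² = (1.645×26/3.3)²
n = 167.9773
Round up: n = 168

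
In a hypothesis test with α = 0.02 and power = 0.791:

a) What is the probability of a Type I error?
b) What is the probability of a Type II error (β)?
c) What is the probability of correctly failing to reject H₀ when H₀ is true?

a) Type I error probability = α = 0.02
b) Power = P(reject H₀ | H₁ true) = 1 - β = 0.791, so Type II error probability = β = 1 - Power = 0.209
c) P(fail to reject H₀ | H₀ true) = 1 - α = 0.98

Answer: a) 0.02, b) 0.209, c) 0.98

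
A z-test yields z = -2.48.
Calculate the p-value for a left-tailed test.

Answer: p-value ≈ 0.0066

Derivation:
For z = -2.48:
p = P(Z < -2.48) = Φ(-2.48) = 0.0066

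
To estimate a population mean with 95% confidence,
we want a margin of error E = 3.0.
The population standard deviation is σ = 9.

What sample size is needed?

Answer: n = 35

Derivation:
z_0.025 = 1.960
n = (z×σ/E)² = (1.960×9/3.0)²
n = 34.5744
Round up: n = 35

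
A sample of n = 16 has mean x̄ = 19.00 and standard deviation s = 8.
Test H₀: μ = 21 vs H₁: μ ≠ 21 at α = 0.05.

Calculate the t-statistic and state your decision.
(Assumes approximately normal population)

df = n - 1 = 15
SE = s/√n = 8/√16 = 2.0000
t = (x̄ - μ₀)/SE = (19.00 - 21)/2.0000 = -1.0000
Critical value: t_{0.025,15} = ±2.131
p-value ≈ 0.3332
Decision: fail to reject H₀

Answer: t = -1.0000, fail to reject H₀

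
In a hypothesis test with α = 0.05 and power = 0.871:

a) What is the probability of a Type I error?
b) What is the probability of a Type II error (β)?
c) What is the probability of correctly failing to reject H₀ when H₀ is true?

a) Type I error probability = α = 0.05
b) Power = P(reject H₀ | H₁ true) = 1 - β = 0.871, so Type II error probability = β = 1 - Power = 0.129
c) P(fail to reject H₀ | H₀ true) = 1 - α = 0.95

Answer: a) 0.05, b) 0.129, c) 0.95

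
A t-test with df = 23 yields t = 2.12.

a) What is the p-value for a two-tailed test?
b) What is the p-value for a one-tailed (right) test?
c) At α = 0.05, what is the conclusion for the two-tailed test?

Answer: a) 0.0450, b) 0.0225, c) reject H₀

Derivation:
Using t-distribution with df = 23:
a) Two-tailed: p = 2×P(T > 2.12) = 0.0450
b) One-tailed: p = P(T > 2.12) = 0.0225
c) 0.0450 < 0.05, reject H₀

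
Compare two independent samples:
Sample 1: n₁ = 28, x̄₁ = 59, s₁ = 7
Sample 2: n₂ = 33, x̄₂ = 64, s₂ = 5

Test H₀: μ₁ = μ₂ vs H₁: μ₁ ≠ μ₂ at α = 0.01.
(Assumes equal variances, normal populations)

Pooled variance: s²_p = [27×7² + 32×5²]/(59) = 35.9831
s_p = 5.9986
SE = s_p×√(1/n₁ + 1/n₂) = 5.9986×√(1/28 + 1/33) = 1.5413
t = (x̄₁ - x̄₂)/SE = (59 - 64)/1.5413 = -3.2440
df = 59, t-critical = ±2.662
Decision: reject H₀

Answer: t = -3.2440, reject H₀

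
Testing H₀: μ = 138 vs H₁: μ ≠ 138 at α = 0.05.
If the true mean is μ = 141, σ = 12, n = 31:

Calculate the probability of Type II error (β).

Answer: β ≈ 0.7146

Derivation:
SE = σ/√n = 12/√31 = 2.1553
Critical values: μ₀ ± z_0.025×SE = 138 ± 1.960×2.1553
Acceptance region: (133.7756, 142.2244)
Under H₁ (μ = 141): z_high = (142.2244 - 141)/2.1553 = 0.5681, z_low = (133.7756 - 141)/2.1553 = -3.3519
β = P(not reject | H₁) = Φ(0.5681) - Φ(-3.3519) ≈ 0.7146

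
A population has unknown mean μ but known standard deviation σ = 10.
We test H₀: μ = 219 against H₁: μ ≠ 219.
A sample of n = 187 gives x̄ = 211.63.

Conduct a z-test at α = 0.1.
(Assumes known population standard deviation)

Standard error: SE = σ/√n = 10/√187 = 0.7313
z-statistic: z = (x̄ - μ₀)/SE = (211.63 - 219)/0.7313 = -10.0779
Critical value: ±1.645
p-value < 0.0001
Decision: reject H₀

Answer: z = -10.0779, reject H₀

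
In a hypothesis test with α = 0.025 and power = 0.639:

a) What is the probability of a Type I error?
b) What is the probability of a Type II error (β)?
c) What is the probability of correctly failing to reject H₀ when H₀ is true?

Answer: a) 0.025, b) 0.361, c) 0.975

Derivation:
a) Type I error probability = α = 0.025
b) Power = P(reject H₀ | H₁ true) = 1 - β = 0.639, so Type II error probability = β = 1 - Power = 0.361
c) P(fail to reject H₀ | H₀ true) = 1 - α = 0.975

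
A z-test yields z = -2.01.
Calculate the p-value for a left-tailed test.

For z = -2.01:
p = P(Z < -2.01) = Φ(-2.01) = 0.0222

Answer: p-value ≈ 0.0222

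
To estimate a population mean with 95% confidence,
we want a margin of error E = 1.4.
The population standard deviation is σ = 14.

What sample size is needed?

z_0.025 = 1.960
n = (z×σ/E)² = (1.960×14/1.4)²
n = 384.1600
Round up: n = 385

Answer: n = 385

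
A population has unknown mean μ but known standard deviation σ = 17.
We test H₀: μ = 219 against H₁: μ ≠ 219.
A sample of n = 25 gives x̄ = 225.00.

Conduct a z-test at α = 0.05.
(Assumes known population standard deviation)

Standard error: SE = σ/√n = 17/√25 = 3.4000
z-statistic: z = (x̄ - μ₀)/SE = (225.00 - 219)/3.4000 = 1.7647
Critical value: ±1.960
p-value = 0.0776
Decision: fail to reject H₀

Answer: z = 1.7647, fail to reject H₀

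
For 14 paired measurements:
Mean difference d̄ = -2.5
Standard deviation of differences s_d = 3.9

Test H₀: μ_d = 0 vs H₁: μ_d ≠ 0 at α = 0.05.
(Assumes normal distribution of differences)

Answer: t = -2.3985, reject H₀

Derivation:
df = n - 1 = 13
SE = s_d/√n = 3.9/√14 = 1.0423
t = d̄/SE = -2.5/1.0423 = -2.3985
Critical value: t_{0.025,13} = ±2.160
p-value ≈ 0.0322
Decision: reject H₀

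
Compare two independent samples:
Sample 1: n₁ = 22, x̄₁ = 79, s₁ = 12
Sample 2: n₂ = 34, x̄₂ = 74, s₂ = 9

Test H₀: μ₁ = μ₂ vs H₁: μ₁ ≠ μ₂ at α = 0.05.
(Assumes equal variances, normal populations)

Pooled variance: s²_p = [21×12² + 33×9²]/(54) = 105.5000
s_p = 10.2713
SE = s_p×√(1/n₁ + 1/n₂) = 10.2713×√(1/22 + 1/34) = 2.8104
t = (x̄₁ - x̄₂)/SE = (79 - 74)/2.8104 = 1.7791
df = 54, t-critical = ±2.005
Decision: fail to reject H₀

Answer: t = 1.7791, fail to reject H₀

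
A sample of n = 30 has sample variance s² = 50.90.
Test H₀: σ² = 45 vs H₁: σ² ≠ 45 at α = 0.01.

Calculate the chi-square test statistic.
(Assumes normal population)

Answer: χ² = 32.8022, fail to reject H₀

Derivation:
df = n - 1 = 29
χ² = (n-1)s²/σ₀² = 29×50.90/45 = 32.8022
Critical values: χ²_{0.995,29} = 13.121, χ²_{0.005,29} = 52.336
Rejection region: χ² < 13.121 or χ² > 52.336
Decision: fail to reject H₀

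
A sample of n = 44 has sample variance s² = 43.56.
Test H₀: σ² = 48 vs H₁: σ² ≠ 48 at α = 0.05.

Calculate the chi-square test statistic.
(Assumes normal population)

df = n - 1 = 43
χ² = (n-1)s²/σ₀² = 43×43.56/48 = 39.0225
Critical values: χ²_{0.975,43} = 26.785, χ²_{0.025,43} = 62.990
Rejection region: χ² < 26.785 or χ² > 62.990
Decision: fail to reject H₀

Answer: χ² = 39.0225, fail to reject H₀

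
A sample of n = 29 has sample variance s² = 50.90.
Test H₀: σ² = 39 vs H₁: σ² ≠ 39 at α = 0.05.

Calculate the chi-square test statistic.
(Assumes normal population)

df = n - 1 = 28
χ² = (n-1)s²/σ₀² = 28×50.90/39 = 36.5436
Critical values: χ²_{0.975,28} = 15.308, χ²_{0.025,28} = 44.461
Rejection region: χ² < 15.308 or χ² > 44.461
Decision: fail to reject H₀

Answer: χ² = 36.5436, fail to reject H₀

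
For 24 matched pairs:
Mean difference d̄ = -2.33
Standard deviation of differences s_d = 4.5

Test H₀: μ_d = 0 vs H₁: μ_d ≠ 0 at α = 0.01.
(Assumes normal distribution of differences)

df = n - 1 = 23
SE = s_d/√n = 4.5/√24 = 0.9186
t = d̄/SE = -2.33/0.9186 = -2.5365
Critical value: t_{0.005,23} = ±2.807
p-value ≈ 0.0184
Decision: fail to reject H₀

Answer: t = -2.5365, fail to reject H₀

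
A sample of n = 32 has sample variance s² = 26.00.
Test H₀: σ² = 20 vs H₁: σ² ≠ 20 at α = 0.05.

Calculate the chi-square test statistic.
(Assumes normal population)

df = n - 1 = 31
χ² = (n-1)s²/σ₀² = 31×26.00/20 = 40.3000
Critical values: χ²_{0.975,31} = 17.539, χ²_{0.025,31} = 48.232
Rejection region: χ² < 17.539 or χ² > 48.232
Decision: fail to reject H₀

Answer: χ² = 40.3000, fail to reject H₀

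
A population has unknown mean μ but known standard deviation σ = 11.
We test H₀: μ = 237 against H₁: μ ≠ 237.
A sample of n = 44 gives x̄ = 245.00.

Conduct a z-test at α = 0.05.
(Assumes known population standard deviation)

Answer: z = 4.8242, reject H₀

Derivation:
Standard error: SE = σ/√n = 11/√44 = 1.6583
z-statistic: z = (x̄ - μ₀)/SE = (245.00 - 237)/1.6583 = 4.8242
Critical value: ±1.960
p-value < 0.0001
Decision: reject H₀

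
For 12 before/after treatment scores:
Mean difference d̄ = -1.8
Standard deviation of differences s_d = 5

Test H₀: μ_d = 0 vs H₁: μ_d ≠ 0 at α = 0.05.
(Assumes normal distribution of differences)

Answer: t = -1.2471, fail to reject H₀

Derivation:
df = n - 1 = 11
SE = s_d/√n = 5/√12 = 1.4434
t = d̄/SE = -1.8/1.4434 = -1.2471
Critical value: t_{0.025,11} = ±2.201
p-value ≈ 0.2383
Decision: fail to reject H₀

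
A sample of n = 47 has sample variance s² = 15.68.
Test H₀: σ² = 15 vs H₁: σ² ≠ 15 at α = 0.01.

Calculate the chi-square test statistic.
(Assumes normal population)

Answer: χ² = 48.0853, fail to reject H₀

Derivation:
df = n - 1 = 46
χ² = (n-1)s²/σ₀² = 46×15.68/15 = 48.0853
Critical values: χ²_{0.995,46} = 25.041, χ²_{0.005,46} = 74.437
Rejection region: χ² < 25.041 or χ² > 74.437
Decision: fail to reject H₀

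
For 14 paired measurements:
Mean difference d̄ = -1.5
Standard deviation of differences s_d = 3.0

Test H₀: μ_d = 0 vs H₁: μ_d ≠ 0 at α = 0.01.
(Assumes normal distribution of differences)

Answer: t = -1.8708, fail to reject H₀

Derivation:
df = n - 1 = 13
SE = s_d/√n = 3.0/√14 = 0.8018
t = d̄/SE = -1.5/0.8018 = -1.8708
Critical value: t_{0.005,13} = ±3.012
p-value ≈ 0.0841
Decision: fail to reject H₀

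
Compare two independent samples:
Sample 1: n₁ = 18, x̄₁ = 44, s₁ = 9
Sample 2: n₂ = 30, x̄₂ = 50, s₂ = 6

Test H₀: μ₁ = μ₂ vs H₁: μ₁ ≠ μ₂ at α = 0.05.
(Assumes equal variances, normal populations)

Answer: t = -2.7741, reject H₀

Derivation:
Pooled variance: s²_p = [17×9² + 29×6²]/(46) = 52.6304
s_p = 7.2547
SE = s_p×√(1/n₁ + 1/n₂) = 7.2547×√(1/18 + 1/30) = 2.1629
t = (x̄₁ - x̄₂)/SE = (44 - 50)/2.1629 = -2.7741
df = 46, t-critical = ±2.013
Decision: reject H₀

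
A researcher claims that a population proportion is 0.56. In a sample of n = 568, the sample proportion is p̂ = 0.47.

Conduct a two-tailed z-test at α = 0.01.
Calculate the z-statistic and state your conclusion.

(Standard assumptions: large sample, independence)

Answer: z = -4.3211, reject H₀

Derivation:
H₀: p = 0.56, H₁: p ≠ 0.56
Standard error: SE = √(p₀(1-p₀)/n) = √(0.56×0.44/568) = 0.020828
z-statistic: z = (p̂ - p₀)/SE = (0.47 - 0.56)/0.020828 = -4.3211
Critical value: z_0.005 = ±2.576
p-value < 0.0001
Decision: reject H₀ at α = 0.01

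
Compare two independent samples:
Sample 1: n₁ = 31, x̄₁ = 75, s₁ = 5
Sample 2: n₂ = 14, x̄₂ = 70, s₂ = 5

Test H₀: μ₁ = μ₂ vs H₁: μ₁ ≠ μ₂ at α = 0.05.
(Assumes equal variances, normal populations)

Answer: t = 3.1056, reject H₀

Derivation:
Pooled variance: s²_p = [30×5² + 13×5²]/(43) = 25.0000
s_p = 5.0000
SE = s_p×√(1/n₁ + 1/n₂) = 5.0000×√(1/31 + 1/14) = 1.6100
t = (x̄₁ - x̄₂)/SE = (75 - 70)/1.6100 = 3.1056
df = 43, t-critical = ±2.017
Decision: reject H₀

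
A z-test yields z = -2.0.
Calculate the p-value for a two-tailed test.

For z = -2.0:
p = 2×P(Z > |-2.0|) = 2×(1 - Φ(2.0)) = 0.0455

Answer: p-value ≈ 0.0455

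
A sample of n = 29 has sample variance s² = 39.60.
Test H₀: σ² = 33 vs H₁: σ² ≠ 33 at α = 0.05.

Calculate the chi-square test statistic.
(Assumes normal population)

Answer: χ² = 33.6000, fail to reject H₀

Derivation:
df = n - 1 = 28
χ² = (n-1)s²/σ₀² = 28×39.60/33 = 33.6000
Critical values: χ²_{0.975,28} = 15.308, χ²_{0.025,28} = 44.461
Rejection region: χ² < 15.308 or χ² > 44.461
Decision: fail to reject H₀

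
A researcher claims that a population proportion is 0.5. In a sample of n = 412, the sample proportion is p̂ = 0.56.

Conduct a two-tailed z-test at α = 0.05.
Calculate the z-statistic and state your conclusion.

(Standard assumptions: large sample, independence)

Answer: z = 2.4358, reject H₀

Derivation:
H₀: p = 0.5, H₁: p ≠ 0.5
Standard error: SE = √(p₀(1-p₀)/n) = √(0.5×0.5/412) = 0.024633
z-statistic: z = (p̂ - p₀)/SE = (0.56 - 0.5)/0.024633 = 2.4358
Critical value: z_0.025 = ±1.960
p-value = 0.0149
Decision: reject H₀ at α = 0.05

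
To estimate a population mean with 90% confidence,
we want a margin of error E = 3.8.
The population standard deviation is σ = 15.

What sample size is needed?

Answer: n = 43

Derivation:
z_0.05 = 1.645
n = (z×σ/E)² = (1.645×15/3.8)²
n = 42.1645
Round up: n = 43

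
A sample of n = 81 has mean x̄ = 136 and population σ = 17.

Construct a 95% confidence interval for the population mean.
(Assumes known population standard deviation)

Confidence level: 95%, α = 0.05
z_0.025 = 1.960
SE = σ/√n = 17/√81 = 1.8889
Margin of error = 1.960 × 1.8889 = 3.7022
CI: x̄ ± margin = 136 ± 3.7022
CI: (132.2978, 139.7022)

Answer: (132.2978, 139.7022)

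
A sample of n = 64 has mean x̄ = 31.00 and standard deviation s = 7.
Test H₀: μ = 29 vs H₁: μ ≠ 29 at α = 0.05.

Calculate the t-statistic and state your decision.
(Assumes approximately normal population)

Answer: t = 2.2857, reject H₀

Derivation:
df = n - 1 = 63
SE = s/√n = 7/√64 = 0.8750
t = (x̄ - μ₀)/SE = (31.00 - 29)/0.8750 = 2.2857
Critical value: t_{0.025,63} = ±1.998
p-value ≈ 0.0256
Decision: reject H₀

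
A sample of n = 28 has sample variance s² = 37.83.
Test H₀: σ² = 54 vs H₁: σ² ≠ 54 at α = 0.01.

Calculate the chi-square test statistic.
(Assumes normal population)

df = n - 1 = 27
χ² = (n-1)s²/σ₀² = 27×37.83/54 = 18.9150
Critical values: χ²_{0.995,27} = 11.808, χ²_{0.005,27} = 49.645
Rejection region: χ² < 11.808 or χ² > 49.645
Decision: fail to reject H₀

Answer: χ² = 18.9150, fail to reject H₀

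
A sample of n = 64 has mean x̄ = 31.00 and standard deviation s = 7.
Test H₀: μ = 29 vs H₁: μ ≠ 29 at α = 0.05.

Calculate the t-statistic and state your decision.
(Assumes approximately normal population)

Answer: t = 2.2857, reject H₀

Derivation:
df = n - 1 = 63
SE = s/√n = 7/√64 = 0.8750
t = (x̄ - μ₀)/SE = (31.00 - 29)/0.8750 = 2.2857
Critical value: t_{0.025,63} = ±1.998
p-value ≈ 0.0256
Decision: reject H₀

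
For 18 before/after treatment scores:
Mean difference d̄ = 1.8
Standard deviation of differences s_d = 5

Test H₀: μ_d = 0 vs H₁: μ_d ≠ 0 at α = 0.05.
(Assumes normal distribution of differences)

Answer: t = 1.5274, fail to reject H₀

Derivation:
df = n - 1 = 17
SE = s_d/√n = 5/√18 = 1.1785
t = d̄/SE = 1.8/1.1785 = 1.5274
Critical value: t_{0.025,17} = ±2.110
p-value ≈ 0.1451
Decision: fail to reject H₀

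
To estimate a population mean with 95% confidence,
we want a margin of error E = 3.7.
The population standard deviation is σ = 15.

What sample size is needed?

Answer: n = 64

Derivation:
z_0.025 = 1.960
n = (z×σ/E)² = (1.960×15/3.7)²
n = 63.1381
Round up: n = 64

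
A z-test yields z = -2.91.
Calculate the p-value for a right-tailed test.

For z = -2.91:
p = P(Z > -2.91) = 1 - Φ(-2.91) = 0.9982

Answer: p-value ≈ 0.9982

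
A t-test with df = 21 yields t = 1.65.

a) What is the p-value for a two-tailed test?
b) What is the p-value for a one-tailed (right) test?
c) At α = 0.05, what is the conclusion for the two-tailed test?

Answer: a) 0.1138, b) 0.0569, c) fail to reject H₀

Derivation:
Using t-distribution with df = 21:
a) Two-tailed: p = 2×P(T > 1.65) = 0.1138
b) One-tailed: p = P(T > 1.65) = 0.0569
c) 0.1138 ≥ 0.05, fail to reject H₀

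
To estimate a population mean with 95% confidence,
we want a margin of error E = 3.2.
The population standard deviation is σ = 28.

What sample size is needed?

z_0.025 = 1.960
n = (z×σ/E)² = (1.960×28/3.2)²
n = 294.1225
Round up: n = 295

Answer: n = 295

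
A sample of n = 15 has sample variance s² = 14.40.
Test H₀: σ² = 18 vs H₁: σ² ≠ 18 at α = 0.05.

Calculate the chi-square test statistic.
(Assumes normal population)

df = n - 1 = 14
χ² = (n-1)s²/σ₀² = 14×14.40/18 = 11.2000
Critical values: χ²_{0.975,14} = 5.629, χ²_{0.025,14} = 26.119
Rejection region: χ² < 5.629 or χ² > 26.119
Decision: fail to reject H₀

Answer: χ² = 11.2000, fail to reject H₀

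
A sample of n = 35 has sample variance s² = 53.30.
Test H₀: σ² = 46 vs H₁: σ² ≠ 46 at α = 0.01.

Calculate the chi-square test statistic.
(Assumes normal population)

df = n - 1 = 34
χ² = (n-1)s²/σ₀² = 34×53.30/46 = 39.3957
Critical values: χ²_{0.995,34} = 16.501, χ²_{0.005,34} = 58.964
Rejection region: χ² < 16.501 or χ² > 58.964
Decision: fail to reject H₀

Answer: χ² = 39.3957, fail to reject H₀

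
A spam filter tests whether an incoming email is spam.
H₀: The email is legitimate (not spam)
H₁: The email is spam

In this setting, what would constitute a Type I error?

Type I error (α): Rejecting H₀ when H₀ is true
Type II error (β): Failing to reject H₀ when H₁ is true

Answer: Marking a legitimate email as spam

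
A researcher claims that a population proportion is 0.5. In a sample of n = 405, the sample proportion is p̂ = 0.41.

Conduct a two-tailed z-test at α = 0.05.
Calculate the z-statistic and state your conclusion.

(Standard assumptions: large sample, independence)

Answer: z = -3.6225, reject H₀

Derivation:
H₀: p = 0.5, H₁: p ≠ 0.5
Standard error: SE = √(p₀(1-p₀)/n) = √(0.5×0.5/405) = 0.024845
z-statistic: z = (p̂ - p₀)/SE = (0.41 - 0.5)/0.024845 = -3.6225
Critical value: z_0.025 = ±1.960
p-value = 0.0003
Decision: reject H₀ at α = 0.05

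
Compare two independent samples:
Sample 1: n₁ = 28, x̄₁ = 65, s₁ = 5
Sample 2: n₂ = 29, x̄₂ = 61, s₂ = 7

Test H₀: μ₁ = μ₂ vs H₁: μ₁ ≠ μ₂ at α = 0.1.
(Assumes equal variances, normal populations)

Pooled variance: s²_p = [27×5² + 28×7²]/(55) = 37.2182
s_p = 6.1007
SE = s_p×√(1/n₁ + 1/n₂) = 6.1007×√(1/28 + 1/29) = 1.6164
t = (x̄₁ - x̄₂)/SE = (65 - 61)/1.6164 = 2.4746
df = 55, t-critical = ±1.673
Decision: reject H₀

Answer: t = 2.4746, reject H₀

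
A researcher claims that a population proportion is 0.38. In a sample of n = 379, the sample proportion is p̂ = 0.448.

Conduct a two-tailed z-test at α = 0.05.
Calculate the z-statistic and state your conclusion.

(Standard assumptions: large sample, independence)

H₀: p = 0.38, H₁: p ≠ 0.38
Standard error: SE = √(p₀(1-p₀)/n) = √(0.38×0.62/379) = 0.024933
z-statistic: z = (p̂ - p₀)/SE = (0.448 - 0.38)/0.024933 = 2.7273
Critical value: z_0.025 = ±1.960
p-value = 0.0064
Decision: reject H₀ at α = 0.05

Answer: z = 2.7273, reject H₀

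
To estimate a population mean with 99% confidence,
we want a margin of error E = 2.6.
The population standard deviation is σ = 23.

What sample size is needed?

z_0.005 = 2.576
n = (z×σ/E)² = (2.576×23/2.6)²
n = 519.2789
Round up: n = 520

Answer: n = 520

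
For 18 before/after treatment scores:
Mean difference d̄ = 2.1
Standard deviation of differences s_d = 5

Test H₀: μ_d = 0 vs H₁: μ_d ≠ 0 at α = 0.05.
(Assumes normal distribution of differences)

df = n - 1 = 17
SE = s_d/√n = 5/√18 = 1.1785
t = d̄/SE = 2.1/1.1785 = 1.7819
Critical value: t_{0.025,17} = ±2.110
p-value ≈ 0.0926
Decision: fail to reject H₀

Answer: t = 1.7819, fail to reject H₀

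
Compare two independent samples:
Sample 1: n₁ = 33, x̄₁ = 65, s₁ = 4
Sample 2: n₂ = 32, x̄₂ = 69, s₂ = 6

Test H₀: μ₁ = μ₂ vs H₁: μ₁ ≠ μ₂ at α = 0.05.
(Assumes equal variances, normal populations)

Pooled variance: s²_p = [32×4² + 31×6²]/(63) = 25.8413
s_p = 5.0834
SE = s_p×√(1/n₁ + 1/n₂) = 5.0834×√(1/33 + 1/32) = 1.2612
t = (x̄₁ - x̄₂)/SE = (65 - 69)/1.2612 = -3.1716
df = 63, t-critical = ±1.998
Decision: reject H₀

Answer: t = -3.1716, reject H₀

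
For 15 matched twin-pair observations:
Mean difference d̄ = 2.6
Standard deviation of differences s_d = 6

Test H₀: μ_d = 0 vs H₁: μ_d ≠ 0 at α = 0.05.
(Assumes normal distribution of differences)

df = n - 1 = 14
SE = s_d/√n = 6/√15 = 1.5492
t = d̄/SE = 2.6/1.5492 = 1.6783
Critical value: t_{0.025,14} = ±2.145
p-value ≈ 0.1155
Decision: fail to reject H₀

Answer: t = 1.6783, fail to reject H₀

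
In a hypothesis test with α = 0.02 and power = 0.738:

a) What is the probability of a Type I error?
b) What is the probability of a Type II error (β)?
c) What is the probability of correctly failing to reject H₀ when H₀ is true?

Answer: a) 0.02, b) 0.262, c) 0.98

Derivation:
a) Type I error probability = α = 0.02
b) Power = P(reject H₀ | H₁ true) = 1 - β = 0.738, so Type II error probability = β = 1 - Power = 0.262
c) P(fail to reject H₀ | H₀ true) = 1 - α = 0.98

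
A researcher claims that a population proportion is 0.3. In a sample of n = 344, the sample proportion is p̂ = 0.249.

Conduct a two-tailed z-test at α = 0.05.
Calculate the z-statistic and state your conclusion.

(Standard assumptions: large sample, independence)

Answer: z = -2.0641, reject H₀

Derivation:
H₀: p = 0.3, H₁: p ≠ 0.3
Standard error: SE = √(p₀(1-p₀)/n) = √(0.3×0.7/344) = 0.024708
z-statistic: z = (p̂ - p₀)/SE = (0.249 - 0.3)/0.024708 = -2.0641
Critical value: z_0.025 = ±1.960
p-value = 0.0390
Decision: reject H₀ at α = 0.05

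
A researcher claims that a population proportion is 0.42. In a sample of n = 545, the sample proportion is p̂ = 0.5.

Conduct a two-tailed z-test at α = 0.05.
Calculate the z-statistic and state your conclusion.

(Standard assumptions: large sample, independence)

Answer: z = 3.7839, reject H₀

Derivation:
H₀: p = 0.42, H₁: p ≠ 0.42
Standard error: SE = √(p₀(1-p₀)/n) = √(0.42×0.58/545) = 0.021142
z-statistic: z = (p̂ - p₀)/SE = (0.5 - 0.42)/0.021142 = 3.7839
Critical value: z_0.025 = ±1.960
p-value = 0.0002
Decision: reject H₀ at α = 0.05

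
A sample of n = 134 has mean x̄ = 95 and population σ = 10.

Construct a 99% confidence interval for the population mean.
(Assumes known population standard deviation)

Confidence level: 99%, α = 0.01
z_0.005 = 2.576
SE = σ/√n = 10/√134 = 0.8639
Margin of error = 2.576 × 0.8639 = 2.2254
CI: x̄ ± margin = 95 ± 2.2254
CI: (92.7746, 97.2254)

Answer: (92.7746, 97.2254)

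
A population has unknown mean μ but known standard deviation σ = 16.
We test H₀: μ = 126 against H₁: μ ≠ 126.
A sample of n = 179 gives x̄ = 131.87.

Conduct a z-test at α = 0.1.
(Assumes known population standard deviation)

Answer: z = 4.9084, reject H₀

Derivation:
Standard error: SE = σ/√n = 16/√179 = 1.1959
z-statistic: z = (x̄ - μ₀)/SE = (131.87 - 126)/1.1959 = 4.9084
Critical value: ±1.645
p-value < 0.0001
Decision: reject H₀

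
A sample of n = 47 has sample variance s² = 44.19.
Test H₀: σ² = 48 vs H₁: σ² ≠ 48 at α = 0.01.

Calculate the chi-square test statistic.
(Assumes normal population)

df = n - 1 = 46
χ² = (n-1)s²/σ₀² = 46×44.19/48 = 42.3487
Critical values: χ²_{0.995,46} = 25.041, χ²_{0.005,46} = 74.437
Rejection region: χ² < 25.041 or χ² > 74.437
Decision: fail to reject H₀

Answer: χ² = 42.3487, fail to reject H₀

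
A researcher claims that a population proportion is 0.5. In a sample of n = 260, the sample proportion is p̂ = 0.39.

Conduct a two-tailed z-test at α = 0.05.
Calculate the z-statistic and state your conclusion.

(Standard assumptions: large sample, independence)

H₀: p = 0.5, H₁: p ≠ 0.5
Standard error: SE = √(p₀(1-p₀)/n) = √(0.5×0.5/260) = 0.031009
z-statistic: z = (p̂ - p₀)/SE = (0.39 - 0.5)/0.031009 = -3.5474
Critical value: z_0.025 = ±1.960
p-value = 0.0004
Decision: reject H₀ at α = 0.05

Answer: z = -3.5474, reject H₀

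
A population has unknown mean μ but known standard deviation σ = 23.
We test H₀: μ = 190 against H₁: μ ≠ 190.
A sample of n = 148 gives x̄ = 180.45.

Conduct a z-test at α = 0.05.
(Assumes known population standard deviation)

Answer: z = -5.0513, reject H₀

Derivation:
Standard error: SE = σ/√n = 23/√148 = 1.8906
z-statistic: z = (x̄ - μ₀)/SE = (180.45 - 190)/1.8906 = -5.0513
Critical value: ±1.960
p-value < 0.0001
Decision: reject H₀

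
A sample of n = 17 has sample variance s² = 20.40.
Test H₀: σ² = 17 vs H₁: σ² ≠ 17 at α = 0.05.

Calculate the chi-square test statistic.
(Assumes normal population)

Answer: χ² = 19.2000, fail to reject H₀

Derivation:
df = n - 1 = 16
χ² = (n-1)s²/σ₀² = 16×20.40/17 = 19.2000
Critical values: χ²_{0.975,16} = 6.908, χ²_{0.025,16} = 28.845
Rejection region: χ² < 6.908 or χ² > 28.845
Decision: fail to reject H₀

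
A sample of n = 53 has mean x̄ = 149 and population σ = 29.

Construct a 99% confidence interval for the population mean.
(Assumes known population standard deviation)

Answer: (138.7385, 159.2615)

Derivation:
Confidence level: 99%, α = 0.01
z_0.005 = 2.576
SE = σ/√n = 29/√53 = 3.9835
Margin of error = 2.576 × 3.9835 = 10.2615
CI: x̄ ± margin = 149 ± 10.2615
CI: (138.7385, 159.2615)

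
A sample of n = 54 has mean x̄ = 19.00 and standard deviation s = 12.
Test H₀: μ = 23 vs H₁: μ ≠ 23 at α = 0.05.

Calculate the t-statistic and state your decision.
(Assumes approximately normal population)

Answer: t = -2.4495, reject H₀

Derivation:
df = n - 1 = 53
SE = s/√n = 12/√54 = 1.6330
t = (x̄ - μ₀)/SE = (19.00 - 23)/1.6330 = -2.4495
Critical value: t_{0.025,53} = ±2.006
p-value ≈ 0.0176
Decision: reject H₀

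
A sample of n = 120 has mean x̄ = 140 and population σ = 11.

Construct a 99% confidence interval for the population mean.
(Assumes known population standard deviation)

Answer: (137.4132, 142.5868)

Derivation:
Confidence level: 99%, α = 0.01
z_0.005 = 2.576
SE = σ/√n = 11/√120 = 1.0042
Margin of error = 2.576 × 1.0042 = 2.5868
CI: x̄ ± margin = 140 ± 2.5868
CI: (137.4132, 142.5868)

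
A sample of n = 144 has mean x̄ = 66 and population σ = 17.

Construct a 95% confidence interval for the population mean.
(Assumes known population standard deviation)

Confidence level: 95%, α = 0.05
z_0.025 = 1.960
SE = σ/√n = 17/√144 = 1.4167
Margin of error = 1.960 × 1.4167 = 2.7767
CI: x̄ ± margin = 66 ± 2.7767
CI: (63.2233, 68.7767)

Answer: (63.2233, 68.7767)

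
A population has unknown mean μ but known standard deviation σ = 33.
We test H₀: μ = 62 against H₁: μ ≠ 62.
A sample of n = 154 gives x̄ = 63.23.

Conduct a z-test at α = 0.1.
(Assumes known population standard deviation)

Standard error: SE = σ/√n = 33/√154 = 2.6592
z-statistic: z = (x̄ - μ₀)/SE = (63.23 - 62)/2.6592 = 0.4625
Critical value: ±1.645
p-value = 0.6437
Decision: fail to reject H₀

Answer: z = 0.4625, fail to reject H₀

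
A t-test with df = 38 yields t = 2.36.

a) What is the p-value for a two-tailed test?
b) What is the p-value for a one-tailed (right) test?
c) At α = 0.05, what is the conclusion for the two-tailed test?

Using t-distribution with df = 38:
a) Two-tailed: p = 2×P(T > 2.36) = 0.0235
b) One-tailed: p = P(T > 2.36) = 0.0118
c) 0.0235 < 0.05, reject H₀

Answer: a) 0.0235, b) 0.0118, c) reject H₀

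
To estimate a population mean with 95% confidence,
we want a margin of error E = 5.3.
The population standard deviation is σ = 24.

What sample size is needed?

z_0.025 = 1.960
n = (z×σ/E)² = (1.960×24/5.3)²
n = 78.7740
Round up: n = 79

Answer: n = 79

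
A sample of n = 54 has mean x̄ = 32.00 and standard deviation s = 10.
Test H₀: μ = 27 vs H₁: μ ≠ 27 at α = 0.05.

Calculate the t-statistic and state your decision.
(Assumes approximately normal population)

df = n - 1 = 53
SE = s/√n = 10/√54 = 1.3608
t = (x̄ - μ₀)/SE = (32.00 - 27)/1.3608 = 3.6743
Critical value: t_{0.025,53} = ±2.006
p-value ≈ 0.0006
Decision: reject H₀

Answer: t = 3.6743, reject H₀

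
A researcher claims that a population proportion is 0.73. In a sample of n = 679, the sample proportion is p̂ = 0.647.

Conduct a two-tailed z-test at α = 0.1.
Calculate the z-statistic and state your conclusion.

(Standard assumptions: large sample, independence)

Answer: z = -4.8715, reject H₀

Derivation:
H₀: p = 0.73, H₁: p ≠ 0.73
Standard error: SE = √(p₀(1-p₀)/n) = √(0.73×0.27/679) = 0.017038
z-statistic: z = (p̂ - p₀)/SE = (0.647 - 0.73)/0.017038 = -4.8715
Critical value: z_0.05 = ±1.645
p-value < 0.0001
Decision: reject H₀ at α = 0.1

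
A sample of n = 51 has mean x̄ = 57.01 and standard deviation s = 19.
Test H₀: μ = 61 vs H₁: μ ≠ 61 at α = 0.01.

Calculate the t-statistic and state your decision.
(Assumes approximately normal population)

df = n - 1 = 50
SE = s/√n = 19/√51 = 2.6605
t = (x̄ - μ₀)/SE = (57.01 - 61)/2.6605 = -1.4997
Critical value: t_{0.005,50} = ±2.678
p-value ≈ 0.1400
Decision: fail to reject H₀

Answer: t = -1.4997, fail to reject H₀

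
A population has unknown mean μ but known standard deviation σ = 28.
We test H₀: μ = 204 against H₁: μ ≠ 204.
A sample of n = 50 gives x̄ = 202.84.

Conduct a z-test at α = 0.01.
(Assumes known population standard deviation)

Standard error: SE = σ/√n = 28/√50 = 3.9598
z-statistic: z = (x̄ - μ₀)/SE = (202.84 - 204)/3.9598 = -0.2929
Critical value: ±2.576
p-value = 0.7696
Decision: fail to reject H₀

Answer: z = -0.2929, fail to reject H₀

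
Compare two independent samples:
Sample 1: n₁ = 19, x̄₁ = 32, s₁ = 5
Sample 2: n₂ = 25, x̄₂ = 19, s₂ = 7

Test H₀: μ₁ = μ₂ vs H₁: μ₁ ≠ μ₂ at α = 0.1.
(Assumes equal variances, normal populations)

Answer: t = 6.8649, reject H₀

Derivation:
Pooled variance: s²_p = [18×5² + 24×7²]/(42) = 38.7143
s_p = 6.2221
SE = s_p×√(1/n₁ + 1/n₂) = 6.2221×√(1/19 + 1/25) = 1.8937
t = (x̄₁ - x̄₂)/SE = (32 - 19)/1.8937 = 6.8649
df = 42, t-critical = ±1.682
Decision: reject H₀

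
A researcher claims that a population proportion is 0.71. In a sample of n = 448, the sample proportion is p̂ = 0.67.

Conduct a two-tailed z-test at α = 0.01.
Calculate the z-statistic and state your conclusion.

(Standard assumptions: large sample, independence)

H₀: p = 0.71, H₁: p ≠ 0.71
Standard error: SE = √(p₀(1-p₀)/n) = √(0.71×0.29/448) = 0.021438
z-statistic: z = (p̂ - p₀)/SE = (0.67 - 0.71)/0.021438 = -1.8658
Critical value: z_0.005 = ±2.576
p-value = 0.0621
Decision: fail to reject H₀ at α = 0.01

Answer: z = -1.8658, fail to reject H₀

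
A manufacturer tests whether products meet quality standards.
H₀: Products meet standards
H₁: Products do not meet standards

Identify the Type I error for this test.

Answer: Rejecting good products that actually meet standards

Derivation:
Type I error (α): Rejecting H₀ when H₀ is true
Type II error (β): Failing to reject H₀ when H₁ is true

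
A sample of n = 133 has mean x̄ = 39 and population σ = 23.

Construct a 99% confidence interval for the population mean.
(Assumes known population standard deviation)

Confidence level: 99%, α = 0.01
z_0.005 = 2.576
SE = σ/√n = 23/√133 = 1.9944
Margin of error = 2.576 × 1.9944 = 5.1376
CI: x̄ ± margin = 39 ± 5.1376
CI: (33.8624, 44.1376)

Answer: (33.8624, 44.1376)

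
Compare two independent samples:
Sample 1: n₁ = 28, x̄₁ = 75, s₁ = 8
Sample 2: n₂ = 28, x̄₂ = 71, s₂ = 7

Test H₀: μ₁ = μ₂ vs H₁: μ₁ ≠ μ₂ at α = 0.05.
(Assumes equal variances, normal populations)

Pooled variance: s²_p = [27×8² + 27×7²]/(54) = 56.5000
s_p = 7.5166
SE = s_p×√(1/n₁ + 1/n₂) = 7.5166×√(1/28 + 1/28) = 2.0089
t = (x̄₁ - x̄₂)/SE = (75 - 71)/2.0089 = 1.9911
df = 54, t-critical = ±2.005
Decision: fail to reject H₀

Answer: t = 1.9911, fail to reject H₀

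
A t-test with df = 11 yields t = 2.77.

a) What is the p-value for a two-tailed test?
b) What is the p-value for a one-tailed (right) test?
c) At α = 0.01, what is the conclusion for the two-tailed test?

Using t-distribution with df = 11:
a) Two-tailed: p = 2×P(T > 2.77) = 0.0182
b) One-tailed: p = P(T > 2.77) = 0.0091
c) 0.0182 ≥ 0.01, fail to reject H₀

Answer: a) 0.0182, b) 0.0091, c) fail to reject H₀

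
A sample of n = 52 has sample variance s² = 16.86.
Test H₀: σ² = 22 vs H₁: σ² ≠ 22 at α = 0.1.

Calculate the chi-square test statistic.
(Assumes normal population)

df = n - 1 = 51
χ² = (n-1)s²/σ₀² = 51×16.86/22 = 39.0845
Critical values: χ²_{0.95,51} = 35.600, χ²_{0.05,51} = 68.669
Rejection region: χ² < 35.600 or χ² > 68.669
Decision: fail to reject H₀

Answer: χ² = 39.0845, fail to reject H₀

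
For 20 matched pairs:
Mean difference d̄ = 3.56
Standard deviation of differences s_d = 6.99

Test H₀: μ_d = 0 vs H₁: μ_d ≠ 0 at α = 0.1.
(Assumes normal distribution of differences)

df = n - 1 = 19
SE = s_d/√n = 6.99/√20 = 1.5630
t = d̄/SE = 3.56/1.5630 = 2.2777
Critical value: t_{0.05,19} = ±1.729
p-value ≈ 0.0345
Decision: reject H₀

Answer: t = 2.2777, reject H₀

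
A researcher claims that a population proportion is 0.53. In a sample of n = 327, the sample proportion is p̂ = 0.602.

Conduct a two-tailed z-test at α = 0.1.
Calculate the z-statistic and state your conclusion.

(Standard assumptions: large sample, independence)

Answer: z = 2.6087, reject H₀

Derivation:
H₀: p = 0.53, H₁: p ≠ 0.53
Standard error: SE = √(p₀(1-p₀)/n) = √(0.53×0.47/327) = 0.027600
z-statistic: z = (p̂ - p₀)/SE = (0.602 - 0.53)/0.027600 = 2.6087
Critical value: z_0.05 = ±1.645
p-value = 0.0091
Decision: reject H₀ at α = 0.1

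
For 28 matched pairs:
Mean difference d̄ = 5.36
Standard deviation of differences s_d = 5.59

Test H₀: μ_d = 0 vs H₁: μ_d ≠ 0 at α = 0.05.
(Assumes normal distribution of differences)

df = n - 1 = 27
SE = s_d/√n = 5.59/√28 = 1.0564
t = d̄/SE = 5.36/1.0564 = 5.0738
Critical value: t_{0.025,27} = ±2.052
p-value < 0.0001
Decision: reject H₀

Answer: t = 5.0738, reject H₀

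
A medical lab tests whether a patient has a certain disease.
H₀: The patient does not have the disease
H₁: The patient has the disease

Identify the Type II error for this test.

A Type I error (probability α) occurs when we reject a true H₀.
A Type II error (probability β) occurs when we fail to reject a false H₀.

Answer: Failing to diagnose a patient who actually has the disease (false negative)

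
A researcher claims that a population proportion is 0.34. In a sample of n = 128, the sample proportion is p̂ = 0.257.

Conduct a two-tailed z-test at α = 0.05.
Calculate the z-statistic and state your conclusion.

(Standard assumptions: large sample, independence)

Answer: z = -1.9823, reject H₀

Derivation:
H₀: p = 0.34, H₁: p ≠ 0.34
Standard error: SE = √(p₀(1-p₀)/n) = √(0.34×0.66/128) = 0.041870
z-statistic: z = (p̂ - p₀)/SE = (0.257 - 0.34)/0.041870 = -1.9823
Critical value: z_0.025 = ±1.960
p-value = 0.0474
Decision: reject H₀ at α = 0.05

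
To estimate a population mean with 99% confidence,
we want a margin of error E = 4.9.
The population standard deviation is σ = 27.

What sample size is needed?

z_0.005 = 2.576
n = (z×σ/E)² = (2.576×27/4.9)²
n = 201.4777
Round up: n = 202

Answer: n = 202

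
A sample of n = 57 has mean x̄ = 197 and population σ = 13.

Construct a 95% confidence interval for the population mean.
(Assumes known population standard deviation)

Answer: (193.6251, 200.3749)

Derivation:
Confidence level: 95%, α = 0.05
z_0.025 = 1.960
SE = σ/√n = 13/√57 = 1.7219
Margin of error = 1.960 × 1.7219 = 3.3749
CI: x̄ ± margin = 197 ± 3.3749
CI: (193.6251, 200.3749)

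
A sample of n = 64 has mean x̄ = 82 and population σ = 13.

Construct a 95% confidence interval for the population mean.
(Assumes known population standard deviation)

Confidence level: 95%, α = 0.05
z_0.025 = 1.960
SE = σ/√n = 13/√64 = 1.6250
Margin of error = 1.960 × 1.6250 = 3.1850
CI: x̄ ± margin = 82 ± 3.1850
CI: (78.8150, 85.1850)

Answer: (78.8150, 85.1850)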